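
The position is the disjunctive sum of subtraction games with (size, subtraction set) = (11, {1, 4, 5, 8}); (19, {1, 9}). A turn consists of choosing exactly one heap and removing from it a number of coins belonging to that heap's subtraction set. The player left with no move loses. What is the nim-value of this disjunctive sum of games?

Heap A, S = {1, 4, 5, 8}:
n :  0  1  2  3  4  5  6  7  8  9 10 11
G :  0  1  0  1  2  3  2  3  4  0  1  0
G_A(11) = 0.
Heap B, S = {1, 9}:
G(0) = 0
G(1) = mex{0} = 1
G(2) = mex{1} = 0
G(3) = mex{0} = 1
G(4) = mex{1} = 0
G(5) = mex{0} = 1
G(6) = mex{1} = 0
G(7) = mex{0} = 1
G(8) = mex{1} = 0
G(9) = mex{0,0} = 1
G(10) = mex{1,1} = 0
G(11) = mex{0,0} = 1
G(12) = mex{1,1} = 0
G(13) = mex{0,0} = 1
G(14) = mex{1,1} = 0
G(15) = mex{0,0} = 1
G(16) = mex{1,1} = 0
G(17) = mex{0,0} = 1
G(18) = mex{1,1} = 0
G(19) = mex{0,0} = 1
G_B(19) = 1.
Combined Grundy value = 0 ⊕ 1 = 1.

1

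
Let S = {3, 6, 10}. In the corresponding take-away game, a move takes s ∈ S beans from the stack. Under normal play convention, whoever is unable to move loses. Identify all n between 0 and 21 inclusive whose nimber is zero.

0, 1, 2, 9, 13, 14, 18

G(0) = 0
G(1) = mex{} = 0
G(2) = mex{} = 0
G(3) = mex{0} = 1
G(4) = mex{0} = 1
G(5) = mex{0} = 1
G(6) = mex{1,0} = 2
G(7) = mex{1,0} = 2
G(8) = mex{1,0} = 2
G(9) = mex{2,1} = 0
G(10) = mex{2,1,0} = 3
G(11) = mex{2,1,0} = 3
G(12) = mex{0,2,0} = 1
G(13) = mex{3,2,1} = 0
G(14) = mex{3,2,1} = 0
G(15) = mex{1,0,1} = 2
G(16) = mex{0,3,2} = 1
G(17) = mex{0,3,2} = 1
G(18) = mex{2,1,2} = 0
G(19) = mex{1,0,0} = 2
G(20) = mex{1,0,3} = 2
G(21) = mex{0,2,3} = 1
P-positions are exactly the n with G(n) = 0.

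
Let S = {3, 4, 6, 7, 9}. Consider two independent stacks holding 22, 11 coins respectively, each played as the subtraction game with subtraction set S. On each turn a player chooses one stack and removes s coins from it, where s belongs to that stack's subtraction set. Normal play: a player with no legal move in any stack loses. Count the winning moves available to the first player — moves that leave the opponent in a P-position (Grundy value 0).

All stacks use S = {3, 4, 6, 7, 9}:
n :  0  1  2  3  4  5  6  7  8  9 10 11 12 13 14 15 16 17 18 19 20 21 22
G :  0  0  0  1  1  1  2  2  2  3  3  3  0  0  0  1  1  1  2  2  2  3  3
Stack A: G(22) = 3.
Stack B: G(11) = 3.
Combined Grundy value = 3 ⊕ 3 = 0.
A winning move leaves total XOR = 0, i.e. changes one component's Grundy value g to g ⊕ X where X is the current total.
Stack A: target g' = 3⊕0 = 3, but every legal move changes the Grundy value (mex property), so 0 moves.
Stack B: target g' = 3⊕0 = 3, but every legal move changes the Grundy value (mex property), so 0 moves.

0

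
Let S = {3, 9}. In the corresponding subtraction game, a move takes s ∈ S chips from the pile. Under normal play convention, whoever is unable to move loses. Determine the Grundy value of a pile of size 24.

0

G(0) = 0
G(1) = mex{} = 0
G(2) = mex{} = 0
G(3) = mex{0} = 1
G(4) = mex{0} = 1
G(5) = mex{0} = 1
G(6) = mex{1} = 0
G(7) = mex{1} = 0
G(8) = mex{1} = 0
G(9) = mex{0,0} = 1
G(10) = mex{0,0} = 1
G(11) = mex{0,0} = 1
G(12) = mex{1,1} = 0
G(13) = mex{1,1} = 0
G(14) = mex{1,1} = 0
G(15) = mex{0,0} = 1
G(16) = mex{0,0} = 1
G(17) = mex{0,0} = 1
G(18) = mex{1,1} = 0
G(19) = mex{1,1} = 0
G(20) = mex{1,1} = 0
G(21) = mex{0,0} = 1
G(22) = mex{0,0} = 1
G(23) = mex{0,0} = 1
G(24) = mex{1,1} = 0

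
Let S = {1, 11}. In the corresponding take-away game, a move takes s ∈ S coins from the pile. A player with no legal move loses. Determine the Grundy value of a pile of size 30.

0

G(0) = 0
G(1) = mex{0} = 1
G(2) = mex{1} = 0
G(3) = mex{0} = 1
G(4) = mex{1} = 0
G(5) = mex{0} = 1
G(6) = mex{1} = 0
G(7) = mex{0} = 1
G(8) = mex{1} = 0
G(9) = mex{0} = 1
G(10) = mex{1} = 0
G(11) = mex{0,0} = 1
G(12) = mex{1,1} = 0
G(13) = mex{0,0} = 1
G(14) = mex{1,1} = 0
G(15) = mex{0,0} = 1
G(16) = mex{1,1} = 0
G(17) = mex{0,0} = 1
G(18) = mex{1,1} = 0
G(19) = mex{0,0} = 1
G(20) = mex{1,1} = 0
G(21) = mex{0,0} = 1
G(22) = mex{1,1} = 0
G(23) = mex{0,0} = 1
G(24) = mex{1,1} = 0
G(25) = mex{0,0} = 1
G(26) = mex{1,1} = 0
G(27) = mex{0,0} = 1
G(28) = mex{1,1} = 0
G(29) = mex{0,0} = 1
G(30) = mex{1,1} = 0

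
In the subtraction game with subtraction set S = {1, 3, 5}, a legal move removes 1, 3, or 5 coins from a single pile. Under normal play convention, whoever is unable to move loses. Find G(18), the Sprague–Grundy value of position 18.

0

n :  0  1  2  3  4  5  6  7  8  9 10 11 12 13 14 15 16 17 18
G :  0  1  0  1  0  1  0  1  0  1  0  1  0  1  0  1  0  1  0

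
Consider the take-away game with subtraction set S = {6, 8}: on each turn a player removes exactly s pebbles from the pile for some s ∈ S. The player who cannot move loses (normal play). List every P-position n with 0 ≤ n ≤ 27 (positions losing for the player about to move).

G(0) = 0
G(1) = mex{} = 0
G(2) = mex{} = 0
G(3) = mex{} = 0
G(4) = mex{} = 0
G(5) = mex{} = 0
G(6) = mex{0} = 1
G(7) = mex{0} = 1
G(8) = mex{0,0} = 1
G(9) = mex{0,0} = 1
G(10) = mex{0,0} = 1
G(11) = mex{0,0} = 1
G(12) = mex{1,0} = 2
G(13) = mex{1,0} = 2
G(14) = mex{1,1} = 0
G(15) = mex{1,1} = 0
G(16) = mex{1,1} = 0
G(17) = mex{1,1} = 0
G(18) = mex{2,1} = 0
G(19) = mex{2,1} = 0
G(20) = mex{0,2} = 1
G(21) = mex{0,2} = 1
G(22) = mex{0,0} = 1
G(23) = mex{0,0} = 1
G(24) = mex{0,0} = 1
G(25) = mex{0,0} = 1
G(26) = mex{1,0} = 2
G(27) = mex{1,0} = 2
P-positions are exactly the n with G(n) = 0.

0, 1, 2, 3, 4, 5, 14, 15, 16, 17, 18, 19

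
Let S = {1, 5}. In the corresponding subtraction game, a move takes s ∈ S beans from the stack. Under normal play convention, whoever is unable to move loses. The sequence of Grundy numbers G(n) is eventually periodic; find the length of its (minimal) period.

2

n :  0  1  2  3  4  5  6  7  8  9 10 11 12 13 14
G :  0  1  0  1  0  1  0  1  0  1  0  1  0  1  0
G(n+2) = G(n) holds for n = 0,…,4 (a full window of length max(S) = 5), so the sequence is purely periodic with period 2.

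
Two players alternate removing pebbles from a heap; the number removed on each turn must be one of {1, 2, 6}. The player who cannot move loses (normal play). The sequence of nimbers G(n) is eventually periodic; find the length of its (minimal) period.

7

G(0) = 0
G(1) = mex{0} = 1
G(2) = mex{1,0} = 2
G(3) = mex{2,1} = 0
G(4) = mex{0,2} = 1
G(5) = mex{1,0} = 2
G(6) = mex{2,1,0} = 3
G(7) = mex{3,2,1} = 0
G(8) = mex{0,3,2} = 1
G(9) = mex{1,0,0} = 2
G(10) = mex{2,1,1} = 0
G(11) = mex{0,2,2} = 1
G(12) = mex{1,0,3} = 2
G(13) = mex{2,1,0} = 3
G(14) = mex{3,2,1} = 0
G(15) = mex{0,3,2} = 1
G(n+7) = G(n) holds for n = 0,…,5 (a full window of length max(S) = 6), so the sequence is purely periodic with period 7.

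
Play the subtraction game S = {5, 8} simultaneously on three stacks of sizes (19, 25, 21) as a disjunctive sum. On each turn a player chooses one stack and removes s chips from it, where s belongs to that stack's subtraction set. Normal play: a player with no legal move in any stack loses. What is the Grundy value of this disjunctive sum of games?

All stacks use S = {5, 8}:
G(0) = 0
G(1) = mex{} = 0
G(2) = mex{} = 0
G(3) = mex{} = 0
G(4) = mex{} = 0
G(5) = mex{0} = 1
G(6) = mex{0} = 1
G(7) = mex{0} = 1
G(8) = mex{0,0} = 1
G(9) = mex{0,0} = 1
G(10) = mex{1,0} = 2
G(11) = mex{1,0} = 2
G(12) = mex{1,0} = 2
G(13) = mex{1,1} = 0
G(14) = mex{1,1} = 0
G(15) = mex{2,1} = 0
G(16) = mex{2,1} = 0
G(17) = mex{2,1} = 0
G(18) = mex{0,2} = 1
G(19) = mex{0,2} = 1
G(20) = mex{0,2} = 1
G(21) = mex{0,0} = 1
G(22) = mex{0,0} = 1
G(23) = mex{1,0} = 2
G(24) = mex{1,0} = 2
G(25) = mex{1,0} = 2
Stack A: G(19) = 1.
Stack B: G(25) = 2.
Stack C: G(21) = 1.
Combined Grundy value = 1 ⊕ 2 ⊕ 1 = 2.

2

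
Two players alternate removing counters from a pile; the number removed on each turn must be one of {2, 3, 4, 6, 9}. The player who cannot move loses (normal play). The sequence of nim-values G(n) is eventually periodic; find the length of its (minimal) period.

5

G(0) = 0
G(1) = mex{} = 0
G(2) = mex{0} = 1
G(3) = mex{0,0} = 1
G(4) = mex{1,0,0} = 2
G(5) = mex{1,1,0} = 2
G(6) = mex{2,1,1,0} = 3
G(7) = mex{2,2,1,0} = 3
G(8) = mex{3,2,2,1} = 0
G(9) = mex{3,3,2,1,0} = 4
G(10) = mex{0,3,3,2,0} = 1
G(11) = mex{4,0,3,2,1} = 5
G(12) = mex{1,4,0,3,1} = 2
G(13) = mex{5,1,4,3,2} = 0
G(14) = mex{2,5,1,0,2} = 3
G(15) = mex{0,2,5,4,3} = 1
G(16) = mex{3,0,2,1,3} = 4
G(17) = mex{1,3,0,5,0} = 2
G(18) = mex{4,1,3,2,4} = 0
G(19) = mex{2,4,1,0,1} = 3
G(20) = mex{0,2,4,3,5} = 1
G(21) = mex{3,0,2,1,2} = 4
G(22) = mex{1,3,0,4,0} = 2
G(23) = mex{4,1,3,2,3} = 0
G(24) = mex{2,4,1,0,1} = 3
G(25) = mex{0,2,4,3,4} = 1
G(26) = mex{3,0,2,1,2} = 4
G(27) = mex{1,3,0,4,0} = 2
From n = 12 onward G(n+5) = G(n); since this holds over max(S) = 9 consecutive positions the period is 5 (pre-period 12).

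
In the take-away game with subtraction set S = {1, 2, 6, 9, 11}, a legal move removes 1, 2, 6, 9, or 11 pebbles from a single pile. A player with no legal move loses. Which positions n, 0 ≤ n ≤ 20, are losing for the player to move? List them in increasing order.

G(0) = 0
G(1) = mex{0} = 1
G(2) = mex{1,0} = 2
G(3) = mex{2,1} = 0
G(4) = mex{0,2} = 1
G(5) = mex{1,0} = 2
G(6) = mex{2,1,0} = 3
G(7) = mex{3,2,1} = 0
G(8) = mex{0,3,2} = 1
G(9) = mex{1,0,0,0} = 2
G(10) = mex{2,1,1,1} = 0
G(11) = mex{0,2,2,2,0} = 1
G(12) = mex{1,0,3,0,1} = 2
G(13) = mex{2,1,0,1,2} = 3
G(14) = mex{3,2,1,2,0} = 4
G(15) = mex{4,3,2,3,1} = 0
G(16) = mex{0,4,0,0,2} = 1
G(17) = mex{1,0,1,1,3} = 2
G(18) = mex{2,1,2,2,0} = 3
G(19) = mex{3,2,3,0,1} = 4
G(20) = mex{4,3,4,1,2} = 0
P-positions are exactly the n with G(n) = 0.

0, 3, 7, 10, 15, 20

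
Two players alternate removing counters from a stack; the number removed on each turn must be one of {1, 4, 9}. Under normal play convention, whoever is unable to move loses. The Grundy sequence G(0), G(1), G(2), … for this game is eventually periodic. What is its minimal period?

5

n :  0  1  2  3  4  5  6  7  8  9 10 11 12 13 14 15
G :  0  1  0  1  2  0  1  0  1  2  0  1  0  1  2  0
G(n+5) = G(n) holds for n = 0,…,8 (a full window of length max(S) = 9), so the sequence is purely periodic with period 5.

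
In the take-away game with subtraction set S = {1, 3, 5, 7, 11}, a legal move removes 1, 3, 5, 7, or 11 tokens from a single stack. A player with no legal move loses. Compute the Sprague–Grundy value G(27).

n :  0  1  2  3  4  5  6  7  8  9 10 11 12 13 14 15 16 17 18 19 20 21 22 23 24 25 26 27
G :  0  1  0  1  0  1  0  1  0  1  0  1  0  1  0  1  0  1  0  1  0  1  0  1  0  1  0  1

1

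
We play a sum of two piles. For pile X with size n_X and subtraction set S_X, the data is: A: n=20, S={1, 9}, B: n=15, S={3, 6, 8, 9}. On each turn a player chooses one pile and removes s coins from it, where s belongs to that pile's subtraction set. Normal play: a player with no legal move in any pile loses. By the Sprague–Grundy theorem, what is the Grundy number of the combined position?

Pile A, S = {1, 9}:
G(0) = 0
G(1) = mex{0} = 1
G(2) = mex{1} = 0
G(3) = mex{0} = 1
G(4) = mex{1} = 0
G(5) = mex{0} = 1
G(6) = mex{1} = 0
G(7) = mex{0} = 1
G(8) = mex{1} = 0
G(9) = mex{0,0} = 1
G(10) = mex{1,1} = 0
G(11) = mex{0,0} = 1
G(12) = mex{1,1} = 0
G(13) = mex{0,0} = 1
G(14) = mex{1,1} = 0
G(15) = mex{0,0} = 1
G(16) = mex{1,1} = 0
G(17) = mex{0,0} = 1
G(18) = mex{1,1} = 0
G(19) = mex{0,0} = 1
G(20) = mex{1,1} = 0
G_A(20) = 0.
Pile B, S = {3, 6, 8, 9}:
G(0) = 0
G(1) = mex{} = 0
G(2) = mex{} = 0
G(3) = mex{0} = 1
G(4) = mex{0} = 1
G(5) = mex{0} = 1
G(6) = mex{1,0} = 2
G(7) = mex{1,0} = 2
G(8) = mex{1,0,0} = 2
G(9) = mex{2,1,0,0} = 3
G(10) = mex{2,1,0,0} = 3
G(11) = mex{2,1,1,0} = 3
G(12) = mex{3,2,1,1} = 0
G(13) = mex{3,2,1,1} = 0
G(14) = mex{3,2,2,1} = 0
G(15) = mex{0,3,2,2} = 1
G_B(15) = 1.
Combined Grundy value = 0 ⊕ 1 = 1.

1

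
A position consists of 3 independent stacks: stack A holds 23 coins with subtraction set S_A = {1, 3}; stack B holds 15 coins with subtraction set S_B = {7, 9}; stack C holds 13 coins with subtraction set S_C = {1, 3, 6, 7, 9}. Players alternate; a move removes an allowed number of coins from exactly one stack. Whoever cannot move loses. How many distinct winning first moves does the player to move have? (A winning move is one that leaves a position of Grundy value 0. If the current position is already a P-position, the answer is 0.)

2

Stack A, S = {1, 3}:
n :  0  1  2  3  4  5  6  7  8  9 10 11 12 13 14 15 16 17 18 19 20 21 22 23
G :  0  1  0  1  0  1  0  1  0  1  0  1  0  1  0  1  0  1  0  1  0  1  0  1
G_A(23) = 1.
Stack B, S = {7, 9}:
n :  0  1  2  3  4  5  6  7  8  9 10 11 12 13 14 15
G :  0  0  0  0  0  0  0  1  1  1  1  1  1  1  2  2
G_B(15) = 2.
Stack C, S = {1, 3, 6, 7, 9}:
n :  0  1  2  3  4  5  6  7  8  9 10 11 12 13
G :  0  1  0  1  0  1  2  3  2  3  2  3  0  1
G_C(13) = 1.
Combined Grundy value = 1 ⊕ 2 ⊕ 1 = 2.
A winning move leaves total XOR = 0, i.e. changes one component's Grundy value g to g ⊕ X where X is the current total.
Stack A: need g' = 1⊕2 = 3. Options: 23−1→G=0, 23−3→G=0. Hits: 0.
Stack B: need g' = 2⊕2 = 0. Options: 15−7→G=1, 15−9→G=0. Hits: 1.
Stack C: need g' = 1⊕2 = 3. Options: 13−1→G=0, 13−3→G=2, 13−6→G=3, 13−7→G=2, 13−9→G=0. Hits: 1.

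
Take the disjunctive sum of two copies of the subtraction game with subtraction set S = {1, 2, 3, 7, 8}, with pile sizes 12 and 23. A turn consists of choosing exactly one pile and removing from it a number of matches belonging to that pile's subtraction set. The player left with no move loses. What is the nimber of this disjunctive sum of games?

All piles use S = {1, 2, 3, 7, 8}:
G(0) = 0
G(1) = mex{0} = 1
G(2) = mex{1,0} = 2
G(3) = mex{2,1,0} = 3
G(4) = mex{3,2,1} = 0
G(5) = mex{0,3,2} = 1
G(6) = mex{1,0,3} = 2
G(7) = mex{2,1,0,0} = 3
G(8) = mex{3,2,1,1,0} = 4
G(9) = mex{4,3,2,2,1} = 0
G(10) = mex{0,4,3,3,2} = 1
G(11) = mex{1,0,4,0,3} = 2
G(12) = mex{2,1,0,1,0} = 3
G(13) = mex{3,2,1,2,1} = 0
G(14) = mex{0,3,2,3,2} = 1
G(15) = mex{1,0,3,4,3} = 2
G(16) = mex{2,1,0,0,4} = 3
G(17) = mex{3,2,1,1,0} = 4
G(18) = mex{4,3,2,2,1} = 0
G(19) = mex{0,4,3,3,2} = 1
G(20) = mex{1,0,4,0,3} = 2
G(21) = mex{2,1,0,1,0} = 3
G(22) = mex{3,2,1,2,1} = 0
G(23) = mex{0,3,2,3,2} = 1
Pile A: G(12) = 3.
Pile B: G(23) = 1.
Combined Grundy value = 3 ⊕ 1 = 2.

2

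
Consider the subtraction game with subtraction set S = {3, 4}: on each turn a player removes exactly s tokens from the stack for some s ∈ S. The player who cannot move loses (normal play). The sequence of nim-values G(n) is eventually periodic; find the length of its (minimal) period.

n :  0  1  2  3  4  5  6  7  8  9 10 11 12 13 14 15
G :  0  0  0  1  1  1  2  0  0  0  1  1  1  2  0  0
G(n+7) = G(n) holds for n = 0,…,3 (a full window of length max(S) = 4), so the sequence is purely periodic with period 7.

7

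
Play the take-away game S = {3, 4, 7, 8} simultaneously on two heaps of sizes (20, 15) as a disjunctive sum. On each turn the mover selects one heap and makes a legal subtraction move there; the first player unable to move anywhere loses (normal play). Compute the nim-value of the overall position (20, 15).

2

All heaps use S = {3, 4, 7, 8}:
G(0) = 0
G(1) = mex{} = 0
G(2) = mex{} = 0
G(3) = mex{0} = 1
G(4) = mex{0,0} = 1
G(5) = mex{0,0} = 1
G(6) = mex{1,0} = 2
G(7) = mex{1,1,0} = 2
G(8) = mex{1,1,0,0} = 2
G(9) = mex{2,1,0,0} = 3
G(10) = mex{2,2,1,0} = 3
G(11) = mex{2,2,1,1} = 0
G(12) = mex{3,2,1,1} = 0
G(13) = mex{3,3,2,1} = 0
G(14) = mex{0,3,2,2} = 1
G(15) = mex{0,0,2,2} = 1
G(16) = mex{0,0,3,2} = 1
G(17) = mex{1,0,3,3} = 2
G(18) = mex{1,1,0,3} = 2
G(19) = mex{1,1,0,0} = 2
G(20) = mex{2,1,0,0} = 3
Heap A: G(20) = 3.
Heap B: G(15) = 1.
Combined Grundy value = 3 ⊕ 1 = 2.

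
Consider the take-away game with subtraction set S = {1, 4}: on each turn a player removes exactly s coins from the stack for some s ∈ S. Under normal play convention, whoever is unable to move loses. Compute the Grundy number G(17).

0

G(0) = 0
G(1) = mex{0} = 1
G(2) = mex{1} = 0
G(3) = mex{0} = 1
G(4) = mex{1,0} = 2
G(5) = mex{2,1} = 0
G(6) = mex{0,0} = 1
G(7) = mex{1,1} = 0
G(8) = mex{0,2} = 1
G(9) = mex{1,0} = 2
G(10) = mex{2,1} = 0
G(11) = mex{0,0} = 1
G(12) = mex{1,1} = 0
G(13) = mex{0,2} = 1
G(14) = mex{1,0} = 2
G(15) = mex{2,1} = 0
G(16) = mex{0,0} = 1
G(17) = mex{1,1} = 0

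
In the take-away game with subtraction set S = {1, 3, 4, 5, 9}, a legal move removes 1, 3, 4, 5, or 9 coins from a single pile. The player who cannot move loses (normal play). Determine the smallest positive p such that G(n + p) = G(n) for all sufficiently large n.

n :  0  1  2  3  4  5  6  7  8  9 10 11 12 13 14 15 16 17 18
G :  0  1  0  1  2  3  2  3  0  1  0  1  2  3  2  3  0  1  0
G(n+8) = G(n) holds for n = 0,…,8 (a full window of length max(S) = 9), so the sequence is purely periodic with period 8.

8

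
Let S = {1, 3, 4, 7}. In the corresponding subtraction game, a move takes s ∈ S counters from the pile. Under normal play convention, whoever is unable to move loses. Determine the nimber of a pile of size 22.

G(0) = 0
G(1) = mex{0} = 1
G(2) = mex{1} = 0
G(3) = mex{0,0} = 1
G(4) = mex{1,1,0} = 2
G(5) = mex{2,0,1} = 3
G(6) = mex{3,1,0} = 2
G(7) = mex{2,2,1,0} = 3
G(8) = mex{3,3,2,1} = 0
G(9) = mex{0,2,3,0} = 1
G(10) = mex{1,3,2,1} = 0
G(11) = mex{0,0,3,2} = 1
G(12) = mex{1,1,0,3} = 2
G(13) = mex{2,0,1,2} = 3
G(14) = mex{3,1,0,3} = 2
G(15) = mex{2,2,1,0} = 3
G(16) = mex{3,3,2,1} = 0
G(17) = mex{0,2,3,0} = 1
G(18) = mex{1,3,2,1} = 0
G(19) = mex{0,0,3,2} = 1
G(20) = mex{1,1,0,3} = 2
G(21) = mex{2,0,1,2} = 3
G(22) = mex{3,1,0,3} = 2

2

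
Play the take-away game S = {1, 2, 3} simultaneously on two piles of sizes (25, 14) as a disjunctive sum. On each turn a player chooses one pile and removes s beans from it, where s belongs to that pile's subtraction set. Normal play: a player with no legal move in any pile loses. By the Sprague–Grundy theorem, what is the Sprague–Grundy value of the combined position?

3

All piles use S = {1, 2, 3}:
G(0) = 0
G(1) = mex{0} = 1
G(2) = mex{1,0} = 2
G(3) = mex{2,1,0} = 3
G(4) = mex{3,2,1} = 0
G(5) = mex{0,3,2} = 1
G(6) = mex{1,0,3} = 2
G(7) = mex{2,1,0} = 3
G(8) = mex{3,2,1} = 0
G(9) = mex{0,3,2} = 1
G(10) = mex{1,0,3} = 2
G(11) = mex{2,1,0} = 3
G(12) = mex{3,2,1} = 0
G(13) = mex{0,3,2} = 1
G(14) = mex{1,0,3} = 2
G(15) = mex{2,1,0} = 3
G(16) = mex{3,2,1} = 0
G(17) = mex{0,3,2} = 1
G(18) = mex{1,0,3} = 2
G(19) = mex{2,1,0} = 3
G(20) = mex{3,2,1} = 0
G(21) = mex{0,3,2} = 1
G(22) = mex{1,0,3} = 2
G(23) = mex{2,1,0} = 3
G(24) = mex{3,2,1} = 0
G(25) = mex{0,3,2} = 1
Pile A: G(25) = 1.
Pile B: G(14) = 2.
Combined Grundy value = 1 ⊕ 2 = 3.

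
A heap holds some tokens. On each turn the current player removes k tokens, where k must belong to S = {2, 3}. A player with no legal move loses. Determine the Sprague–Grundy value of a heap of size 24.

G(0) = 0
G(1) = mex{} = 0
G(2) = mex{0} = 1
G(3) = mex{0,0} = 1
G(4) = mex{1,0} = 2
G(5) = mex{1,1} = 0
G(6) = mex{2,1} = 0
G(7) = mex{0,2} = 1
G(8) = mex{0,0} = 1
G(9) = mex{1,0} = 2
G(10) = mex{1,1} = 0
G(11) = mex{2,1} = 0
G(12) = mex{0,2} = 1
G(13) = mex{0,0} = 1
G(14) = mex{1,0} = 2
G(15) = mex{1,1} = 0
G(16) = mex{2,1} = 0
G(17) = mex{0,2} = 1
G(18) = mex{0,0} = 1
G(19) = mex{1,0} = 2
G(20) = mex{1,1} = 0
G(21) = mex{2,1} = 0
G(22) = mex{0,2} = 1
G(23) = mex{0,0} = 1
G(24) = mex{1,0} = 2

2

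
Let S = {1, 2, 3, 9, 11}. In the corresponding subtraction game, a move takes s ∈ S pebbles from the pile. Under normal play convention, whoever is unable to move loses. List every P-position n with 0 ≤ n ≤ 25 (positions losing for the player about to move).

G(0) = 0
G(1) = mex{0} = 1
G(2) = mex{1,0} = 2
G(3) = mex{2,1,0} = 3
G(4) = mex{3,2,1} = 0
G(5) = mex{0,3,2} = 1
G(6) = mex{1,0,3} = 2
G(7) = mex{2,1,0} = 3
G(8) = mex{3,2,1} = 0
G(9) = mex{0,3,2,0} = 1
G(10) = mex{1,0,3,1} = 2
G(11) = mex{2,1,0,2,0} = 3
G(12) = mex{3,2,1,3,1} = 0
G(13) = mex{0,3,2,0,2} = 1
G(14) = mex{1,0,3,1,3} = 2
G(15) = mex{2,1,0,2,0} = 3
G(16) = mex{3,2,1,3,1} = 0
G(17) = mex{0,3,2,0,2} = 1
G(18) = mex{1,0,3,1,3} = 2
G(19) = mex{2,1,0,2,0} = 3
G(20) = mex{3,2,1,3,1} = 0
G(21) = mex{0,3,2,0,2} = 1
G(22) = mex{1,0,3,1,3} = 2
G(23) = mex{2,1,0,2,0} = 3
G(24) = mex{3,2,1,3,1} = 0
G(25) = mex{0,3,2,0,2} = 1
P-positions are exactly the n with G(n) = 0.

0, 4, 8, 12, 16, 20, 24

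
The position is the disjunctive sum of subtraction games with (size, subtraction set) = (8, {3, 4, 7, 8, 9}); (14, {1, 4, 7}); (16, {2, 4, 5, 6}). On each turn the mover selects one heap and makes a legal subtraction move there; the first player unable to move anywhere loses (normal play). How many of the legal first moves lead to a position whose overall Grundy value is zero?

Heap A, S = {3, 4, 7, 8, 9}:
n : 0 1 2 3 4 5 6 7 8
G : 0 0 0 1 1 1 2 2 2
G_A(8) = 2.
Heap B, S = {1, 4, 7}:
n :  0  1  2  3  4  5  6  7  8  9 10 11 12 13 14
G :  0  1  0  1  2  0  1  2  0  1  0  1  2  0  1
G_B(14) = 1.
Heap C, S = {2, 4, 5, 6}:
G(0) = 0
G(1) = mex{} = 0
G(2) = mex{0} = 1
G(3) = mex{0} = 1
G(4) = mex{1,0} = 2
G(5) = mex{1,0,0} = 2
G(6) = mex{2,1,0,0} = 3
G(7) = mex{2,1,1,0} = 3
G(8) = mex{3,2,1,1} = 0
G(9) = mex{3,2,2,1} = 0
G(10) = mex{0,3,2,2} = 1
G(11) = mex{0,3,3,2} = 1
G(12) = mex{1,0,3,3} = 2
G(13) = mex{1,0,0,3} = 2
G(14) = mex{2,1,0,0} = 3
G(15) = mex{2,1,1,0} = 3
G(16) = mex{3,2,1,1} = 0
G_C(16) = 0.
Combined Grundy value = 2 ⊕ 1 ⊕ 0 = 3.
A winning move leaves total XOR = 0, i.e. changes one component's Grundy value g to g ⊕ X where X is the current total.
Heap A: need g' = 2⊕3 = 1. Options: 8−3→G=1, 8−4→G=1, 8−7→G=0, 8−8→G=0. Hits: 2.
Heap B: need g' = 1⊕3 = 2. Options: 14−1→G=0, 14−4→G=0, 14−7→G=2. Hits: 1.
Heap C: need g' = 0⊕3 = 3. Options: 16−2→G=3, 16−4→G=2, 16−5→G=1, 16−6→G=1. Hits: 1.

4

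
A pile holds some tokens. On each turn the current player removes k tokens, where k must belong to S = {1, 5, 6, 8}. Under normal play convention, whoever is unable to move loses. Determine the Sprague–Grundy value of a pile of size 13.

0

n :  0  1  2  3  4  5  6  7  8  9 10 11 12 13
G :  0  1  0  1  0  1  2  3  2  3  2  0  1  0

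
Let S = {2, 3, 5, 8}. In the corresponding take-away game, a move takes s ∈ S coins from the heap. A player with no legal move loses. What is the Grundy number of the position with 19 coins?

G(0) = 0
G(1) = mex{} = 0
G(2) = mex{0} = 1
G(3) = mex{0,0} = 1
G(4) = mex{1,0} = 2
G(5) = mex{1,1,0} = 2
G(6) = mex{2,1,0} = 3
G(7) = mex{2,2,1} = 0
G(8) = mex{3,2,1,0} = 4
G(9) = mex{0,3,2,0} = 1
G(10) = mex{4,0,2,1} = 3
G(11) = mex{1,4,3,1} = 0
G(12) = mex{3,1,0,2} = 4
G(13) = mex{0,3,4,2} = 1
G(14) = mex{4,0,1,3} = 2
G(15) = mex{1,4,3,0} = 2
G(16) = mex{2,1,0,4} = 3
G(17) = mex{2,2,4,1} = 0
G(18) = mex{3,2,1,3} = 0
G(19) = mex{0,3,2,0} = 1

1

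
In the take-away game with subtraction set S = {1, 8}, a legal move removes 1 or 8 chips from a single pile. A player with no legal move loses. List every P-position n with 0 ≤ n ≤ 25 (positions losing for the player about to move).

0, 2, 4, 6, 9, 11, 13, 15, 18, 20, 22, 24

G(0) = 0
G(1) = mex{0} = 1
G(2) = mex{1} = 0
G(3) = mex{0} = 1
G(4) = mex{1} = 0
G(5) = mex{0} = 1
G(6) = mex{1} = 0
G(7) = mex{0} = 1
G(8) = mex{1,0} = 2
G(9) = mex{2,1} = 0
G(10) = mex{0,0} = 1
G(11) = mex{1,1} = 0
G(12) = mex{0,0} = 1
G(13) = mex{1,1} = 0
G(14) = mex{0,0} = 1
G(15) = mex{1,1} = 0
G(16) = mex{0,2} = 1
G(17) = mex{1,0} = 2
G(18) = mex{2,1} = 0
G(19) = mex{0,0} = 1
G(20) = mex{1,1} = 0
G(21) = mex{0,0} = 1
G(22) = mex{1,1} = 0
G(23) = mex{0,0} = 1
G(24) = mex{1,1} = 0
G(25) = mex{0,2} = 1
P-positions are exactly the n with G(n) = 0.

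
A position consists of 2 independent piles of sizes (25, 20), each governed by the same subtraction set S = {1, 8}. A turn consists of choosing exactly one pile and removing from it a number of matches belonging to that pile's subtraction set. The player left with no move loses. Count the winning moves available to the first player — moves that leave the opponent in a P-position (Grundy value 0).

3

All piles use S = {1, 8}:
G(0) = 0
G(1) = mex{0} = 1
G(2) = mex{1} = 0
G(3) = mex{0} = 1
G(4) = mex{1} = 0
G(5) = mex{0} = 1
G(6) = mex{1} = 0
G(7) = mex{0} = 1
G(8) = mex{1,0} = 2
G(9) = mex{2,1} = 0
G(10) = mex{0,0} = 1
G(11) = mex{1,1} = 0
G(12) = mex{0,0} = 1
G(13) = mex{1,1} = 0
G(14) = mex{0,0} = 1
G(15) = mex{1,1} = 0
G(16) = mex{0,2} = 1
G(17) = mex{1,0} = 2
G(18) = mex{2,1} = 0
G(19) = mex{0,0} = 1
G(20) = mex{1,1} = 0
G(21) = mex{0,0} = 1
G(22) = mex{1,1} = 0
G(23) = mex{0,0} = 1
G(24) = mex{1,1} = 0
G(25) = mex{0,2} = 1
Pile A: G(25) = 1.
Pile B: G(20) = 0.
Combined Grundy value = 1 ⊕ 0 = 1.
A winning move leaves total XOR = 0, i.e. changes one component's Grundy value g to g ⊕ X where X is the current total.
Pile A: need g' = 1⊕1 = 0. Options: 25−1→G=0, 25−8→G=2. Hits: 1.
Pile B: need g' = 0⊕1 = 1. Options: 20−1→G=1, 20−8→G=1. Hits: 2.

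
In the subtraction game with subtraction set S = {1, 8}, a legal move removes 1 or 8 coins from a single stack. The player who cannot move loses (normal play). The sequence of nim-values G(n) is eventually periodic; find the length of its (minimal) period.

9

G(0) = 0
G(1) = mex{0} = 1
G(2) = mex{1} = 0
G(3) = mex{0} = 1
G(4) = mex{1} = 0
G(5) = mex{0} = 1
G(6) = mex{1} = 0
G(7) = mex{0} = 1
G(8) = mex{1,0} = 2
G(9) = mex{2,1} = 0
G(10) = mex{0,0} = 1
G(11) = mex{1,1} = 0
G(12) = mex{0,0} = 1
G(13) = mex{1,1} = 0
G(14) = mex{0,0} = 1
G(15) = mex{1,1} = 0
G(16) = mex{0,2} = 1
G(17) = mex{1,0} = 2
G(18) = mex{2,1} = 0
G(19) = mex{0,0} = 1
G(n+9) = G(n) holds for n = 0,…,7 (a full window of length max(S) = 8), so the sequence is purely periodic with period 9.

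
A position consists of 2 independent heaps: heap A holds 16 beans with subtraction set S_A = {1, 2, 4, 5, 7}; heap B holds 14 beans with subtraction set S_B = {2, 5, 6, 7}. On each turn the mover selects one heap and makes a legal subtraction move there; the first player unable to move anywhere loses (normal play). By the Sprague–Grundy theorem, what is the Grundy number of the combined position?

0

Heap A, S = {1, 2, 4, 5, 7}:
n :  0  1  2  3  4  5  6  7  8  9 10 11 12 13 14 15 16
G :  0  1  2  0  1  2  0  1  2  0  1  2  0  1  2  0  1
G_A(16) = 1.
Heap B, S = {2, 5, 6, 7}:
n :  0  1  2  3  4  5  6  7  8  9 10 11 12 13 14
G :  0  0  1  1  0  2  1  3  2  2  3  3  0  0  1
G_B(14) = 1.
Combined Grundy value = 1 ⊕ 1 = 0.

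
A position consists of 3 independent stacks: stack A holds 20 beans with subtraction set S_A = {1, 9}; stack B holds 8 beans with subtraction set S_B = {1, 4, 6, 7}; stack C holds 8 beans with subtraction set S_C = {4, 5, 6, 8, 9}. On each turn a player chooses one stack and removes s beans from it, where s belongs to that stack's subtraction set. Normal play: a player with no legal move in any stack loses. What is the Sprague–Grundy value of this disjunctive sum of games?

1

Stack A, S = {1, 9}:
G(0) = 0
G(1) = mex{0} = 1
G(2) = mex{1} = 0
G(3) = mex{0} = 1
G(4) = mex{1} = 0
G(5) = mex{0} = 1
G(6) = mex{1} = 0
G(7) = mex{0} = 1
G(8) = mex{1} = 0
G(9) = mex{0,0} = 1
G(10) = mex{1,1} = 0
G(11) = mex{0,0} = 1
G(12) = mex{1,1} = 0
G(13) = mex{0,0} = 1
G(14) = mex{1,1} = 0
G(15) = mex{0,0} = 1
G(16) = mex{1,1} = 0
G(17) = mex{0,0} = 1
G(18) = mex{1,1} = 0
G(19) = mex{0,0} = 1
G(20) = mex{1,1} = 0
G_A(20) = 0.
Stack B, S = {1, 4, 6, 7}:
n : 0 1 2 3 4 5 6 7 8
G : 0 1 0 1 2 0 1 2 3
G_B(8) = 3.
Stack C, S = {4, 5, 6, 8, 9}:
G(0) = 0
G(1) = mex{} = 0
G(2) = mex{} = 0
G(3) = mex{} = 0
G(4) = mex{0} = 1
G(5) = mex{0,0} = 1
G(6) = mex{0,0,0} = 1
G(7) = mex{0,0,0} = 1
G(8) = mex{1,0,0,0} = 2
G_C(8) = 2.
Combined Grundy value = 0 ⊕ 3 ⊕ 2 = 1.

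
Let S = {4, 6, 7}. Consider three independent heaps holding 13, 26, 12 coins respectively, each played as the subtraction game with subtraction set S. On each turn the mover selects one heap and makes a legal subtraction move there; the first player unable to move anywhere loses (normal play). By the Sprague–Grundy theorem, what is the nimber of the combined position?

All heaps use S = {4, 6, 7}:
G(0) = 0
G(1) = mex{} = 0
G(2) = mex{} = 0
G(3) = mex{} = 0
G(4) = mex{0} = 1
G(5) = mex{0} = 1
G(6) = mex{0,0} = 1
G(7) = mex{0,0,0} = 1
G(8) = mex{1,0,0} = 2
G(9) = mex{1,0,0} = 2
G(10) = mex{1,1,0} = 2
G(11) = mex{1,1,1} = 0
G(12) = mex{2,1,1} = 0
G(13) = mex{2,1,1} = 0
G(14) = mex{2,2,1} = 0
G(15) = mex{0,2,2} = 1
G(16) = mex{0,2,2} = 1
G(17) = mex{0,0,2} = 1
G(18) = mex{0,0,0} = 1
G(19) = mex{1,0,0} = 2
G(20) = mex{1,0,0} = 2
G(21) = mex{1,1,0} = 2
G(22) = mex{1,1,1} = 0
G(23) = mex{2,1,1} = 0
G(24) = mex{2,1,1} = 0
G(25) = mex{2,2,1} = 0
G(26) = mex{0,2,2} = 1
Heap A: G(13) = 0.
Heap B: G(26) = 1.
Heap C: G(12) = 0.
Combined Grundy value = 0 ⊕ 1 ⊕ 0 = 1.

1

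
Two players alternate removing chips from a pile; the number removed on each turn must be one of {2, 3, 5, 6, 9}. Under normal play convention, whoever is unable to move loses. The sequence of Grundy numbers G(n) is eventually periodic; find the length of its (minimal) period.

n :  0  1  2  3  4  5  6  7  8  9 10 11 12 13 14 15 16 17 18 19 20 21 22 23 24 25 26 27 28
G :  0  0  1  1  2  2  3  3  0  4  1  5  0  4  1  2  0  3  1  2  0  3  1  2  0  3  1  2  0
From n = 14 onward G(n+4) = G(n); since this holds over max(S) = 9 consecutive positions the period is 4 (pre-period 14).

4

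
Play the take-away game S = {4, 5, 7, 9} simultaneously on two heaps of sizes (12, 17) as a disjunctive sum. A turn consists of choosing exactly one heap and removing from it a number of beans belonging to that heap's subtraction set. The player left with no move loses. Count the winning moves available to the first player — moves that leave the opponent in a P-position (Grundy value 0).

All heaps use S = {4, 5, 7, 9}:
n :  0  1  2  3  4  5  6  7  8  9 10 11 12 13 14 15 16 17
G :  0  0  0  0  1  1  1  1  2  2  2  2  3  0  0  0  0  1
Heap A: G(12) = 3.
Heap B: G(17) = 1.
Combined Grundy value = 3 ⊕ 1 = 2.
A winning move leaves total XOR = 0, i.e. changes one component's Grundy value g to g ⊕ X where X is the current total.
Heap A: need g' = 3⊕2 = 1. Options: 12−4→G=2, 12−5→G=1, 12−7→G=1, 12−9→G=0. Hits: 2.
Heap B: need g' = 1⊕2 = 3. Options: 17−4→G=0, 17−5→G=3, 17−7→G=2, 17−9→G=2. Hits: 1.

3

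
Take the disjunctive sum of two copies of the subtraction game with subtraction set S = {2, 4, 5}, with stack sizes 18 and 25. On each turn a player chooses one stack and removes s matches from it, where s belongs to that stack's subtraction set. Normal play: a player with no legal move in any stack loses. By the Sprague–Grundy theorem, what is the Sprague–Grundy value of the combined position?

0

All stacks use S = {2, 4, 5}:
G(0) = 0
G(1) = mex{} = 0
G(2) = mex{0} = 1
G(3) = mex{0} = 1
G(4) = mex{1,0} = 2
G(5) = mex{1,0,0} = 2
G(6) = mex{2,1,0} = 3
G(7) = mex{2,1,1} = 0
G(8) = mex{3,2,1} = 0
G(9) = mex{0,2,2} = 1
G(10) = mex{0,3,2} = 1
G(11) = mex{1,0,3} = 2
G(12) = mex{1,0,0} = 2
G(13) = mex{2,1,0} = 3
G(14) = mex{2,1,1} = 0
G(15) = mex{3,2,1} = 0
G(16) = mex{0,2,2} = 1
G(17) = mex{0,3,2} = 1
G(18) = mex{1,0,3} = 2
G(19) = mex{1,0,0} = 2
G(20) = mex{2,1,0} = 3
G(21) = mex{2,1,1} = 0
G(22) = mex{3,2,1} = 0
G(23) = mex{0,2,2} = 1
G(24) = mex{0,3,2} = 1
G(25) = mex{1,0,3} = 2
Stack A: G(18) = 2.
Stack B: G(25) = 2.
Combined Grundy value = 2 ⊕ 2 = 0.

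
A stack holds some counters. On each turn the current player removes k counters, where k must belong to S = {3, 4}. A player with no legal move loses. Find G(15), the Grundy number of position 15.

0

n :  0  1  2  3  4  5  6  7  8  9 10 11 12 13 14 15
G :  0  0  0  1  1  1  2  0  0  0  1  1  1  2  0  0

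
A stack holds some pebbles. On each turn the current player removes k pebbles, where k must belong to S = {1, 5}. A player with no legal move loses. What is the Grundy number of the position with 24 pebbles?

0

G(0) = 0
G(1) = mex{0} = 1
G(2) = mex{1} = 0
G(3) = mex{0} = 1
G(4) = mex{1} = 0
G(5) = mex{0,0} = 1
G(6) = mex{1,1} = 0
G(7) = mex{0,0} = 1
G(8) = mex{1,1} = 0
G(9) = mex{0,0} = 1
G(10) = mex{1,1} = 0
G(11) = mex{0,0} = 1
G(12) = mex{1,1} = 0
G(13) = mex{0,0} = 1
G(14) = mex{1,1} = 0
G(15) = mex{0,0} = 1
G(16) = mex{1,1} = 0
G(17) = mex{0,0} = 1
G(18) = mex{1,1} = 0
G(19) = mex{0,0} = 1
G(20) = mex{1,1} = 0
G(21) = mex{0,0} = 1
G(22) = mex{1,1} = 0
G(23) = mex{0,0} = 1
G(24) = mex{1,1} = 0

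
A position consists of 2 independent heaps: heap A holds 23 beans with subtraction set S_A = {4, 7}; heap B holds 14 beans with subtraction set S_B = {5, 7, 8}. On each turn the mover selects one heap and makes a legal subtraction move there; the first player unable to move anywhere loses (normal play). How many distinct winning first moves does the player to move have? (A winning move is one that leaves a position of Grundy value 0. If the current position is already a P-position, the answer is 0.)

Heap A, S = {4, 7}:
n :  0  1  2  3  4  5  6  7  8  9 10 11 12 13 14 15 16 17 18 19 20 21 22 23
G :  0  0  0  0  1  1  1  1  2  2  2  0  0  0  0  1  1  1  1  2  2  2  0  0
G_A(23) = 0.
Heap B, S = {5, 7, 8}:
G(0) = 0
G(1) = mex{} = 0
G(2) = mex{} = 0
G(3) = mex{} = 0
G(4) = mex{} = 0
G(5) = mex{0} = 1
G(6) = mex{0} = 1
G(7) = mex{0,0} = 1
G(8) = mex{0,0,0} = 1
G(9) = mex{0,0,0} = 1
G(10) = mex{1,0,0} = 2
G(11) = mex{1,0,0} = 2
G(12) = mex{1,1,0} = 2
G(13) = mex{1,1,1} = 0
G(14) = mex{1,1,1} = 0
G_B(14) = 0.
Combined Grundy value = 0 ⊕ 0 = 0.
A winning move leaves total XOR = 0, i.e. changes one component's Grundy value g to g ⊕ X where X is the current total.
Heap A: target g' = 0⊕0 = 0, but every legal move changes the Grundy value (mex property), so 0 moves.
Heap B: target g' = 0⊕0 = 0, but every legal move changes the Grundy value (mex property), so 0 moves.

0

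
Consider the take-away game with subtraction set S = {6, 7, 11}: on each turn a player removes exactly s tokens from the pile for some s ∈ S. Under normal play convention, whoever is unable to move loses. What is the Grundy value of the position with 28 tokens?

n :  0  1  2  3  4  5  6  7  8  9 10 11 12 13 14 15 16 17 18 19 20 21 22 23 24 25 26 27 28
G :  0  0  0  0  0  0  1  1  1  1  1  1  2  2  2  2  2  0  0  0  0  0  0  1  1  1  1  1  1

1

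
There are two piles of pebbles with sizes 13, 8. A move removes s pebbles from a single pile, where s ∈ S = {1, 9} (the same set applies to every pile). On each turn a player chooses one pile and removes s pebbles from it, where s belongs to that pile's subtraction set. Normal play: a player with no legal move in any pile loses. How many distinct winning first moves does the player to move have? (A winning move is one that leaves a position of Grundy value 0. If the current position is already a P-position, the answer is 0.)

3

All piles use S = {1, 9}:
n :  0  1  2  3  4  5  6  7  8  9 10 11 12 13
G :  0  1  0  1  0  1  0  1  0  1  0  1  0  1
Pile A: G(13) = 1.
Pile B: G(8) = 0.
Combined Grundy value = 1 ⊕ 0 = 1.
A winning move leaves total XOR = 0, i.e. changes one component's Grundy value g to g ⊕ X where X is the current total.
Pile A: need g' = 1⊕1 = 0. Options: 13−1→G=0, 13−9→G=0. Hits: 2.
Pile B: need g' = 0⊕1 = 1. Options: 8−1→G=1. Hits: 1.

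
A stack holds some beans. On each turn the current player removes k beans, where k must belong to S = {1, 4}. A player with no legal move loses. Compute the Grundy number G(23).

G(0) = 0
G(1) = mex{0} = 1
G(2) = mex{1} = 0
G(3) = mex{0} = 1
G(4) = mex{1,0} = 2
G(5) = mex{2,1} = 0
G(6) = mex{0,0} = 1
G(7) = mex{1,1} = 0
G(8) = mex{0,2} = 1
G(9) = mex{1,0} = 2
G(10) = mex{2,1} = 0
G(11) = mex{0,0} = 1
G(12) = mex{1,1} = 0
G(13) = mex{0,2} = 1
G(14) = mex{1,0} = 2
G(15) = mex{2,1} = 0
G(16) = mex{0,0} = 1
G(17) = mex{1,1} = 0
G(18) = mex{0,2} = 1
G(19) = mex{1,0} = 2
G(20) = mex{2,1} = 0
G(21) = mex{0,0} = 1
G(22) = mex{1,1} = 0
G(23) = mex{0,2} = 1

1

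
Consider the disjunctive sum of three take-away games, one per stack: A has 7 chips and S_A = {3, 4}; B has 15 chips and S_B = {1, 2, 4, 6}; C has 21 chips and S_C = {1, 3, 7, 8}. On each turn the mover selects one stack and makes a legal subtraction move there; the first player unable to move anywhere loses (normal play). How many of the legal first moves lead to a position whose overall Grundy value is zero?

1

Stack A, S = {3, 4}:
G(0) = 0
G(1) = mex{} = 0
G(2) = mex{} = 0
G(3) = mex{0} = 1
G(4) = mex{0,0} = 1
G(5) = mex{0,0} = 1
G(6) = mex{1,0} = 2
G(7) = mex{1,1} = 0
G_A(7) = 0.
Stack B, S = {1, 2, 4, 6}:
G(0) = 0
G(1) = mex{0} = 1
G(2) = mex{1,0} = 2
G(3) = mex{2,1} = 0
G(4) = mex{0,2,0} = 1
G(5) = mex{1,0,1} = 2
G(6) = mex{2,1,2,0} = 3
G(7) = mex{3,2,0,1} = 4
G(8) = mex{4,3,1,2} = 0
G(9) = mex{0,4,2,0} = 1
G(10) = mex{1,0,3,1} = 2
G(11) = mex{2,1,4,2} = 0
G(12) = mex{0,2,0,3} = 1
G(13) = mex{1,0,1,4} = 2
G(14) = mex{2,1,2,0} = 3
G(15) = mex{3,2,0,1} = 4
G_B(15) = 4.
Stack C, S = {1, 3, 7, 8}:
G(0) = 0
G(1) = mex{0} = 1
G(2) = mex{1} = 0
G(3) = mex{0,0} = 1
G(4) = mex{1,1} = 0
G(5) = mex{0,0} = 1
G(6) = mex{1,1} = 0
G(7) = mex{0,0,0} = 1
G(8) = mex{1,1,1,0} = 2
G(9) = mex{2,0,0,1} = 3
G(10) = mex{3,1,1,0} = 2
G(11) = mex{2,2,0,1} = 3
G(12) = mex{3,3,1,0} = 2
G(13) = mex{2,2,0,1} = 3
G(14) = mex{3,3,1,0} = 2
G(15) = mex{2,2,2,1} = 0
G(16) = mex{0,3,3,2} = 1
G(17) = mex{1,2,2,3} = 0
G(18) = mex{0,0,3,2} = 1
G(19) = mex{1,1,2,3} = 0
G(20) = mex{0,0,3,2} = 1
G(21) = mex{1,1,2,3} = 0
G_C(21) = 0.
Combined Grundy value = 0 ⊕ 4 ⊕ 0 = 4.
A winning move leaves total XOR = 0, i.e. changes one component's Grundy value g to g ⊕ X where X is the current total.
Stack A: need g' = 0⊕4 = 4. Options: 7−3→G=1, 7−4→G=1. Hits: 0.
Stack B: need g' = 4⊕4 = 0. Options: 15−1→G=3, 15−2→G=2, 15−4→G=0, 15−6→G=1. Hits: 1.
Stack C: need g' = 0⊕4 = 4. Options: 21−1→G=1, 21−3→G=1, 21−7→G=2, 21−8→G=3. Hits: 0.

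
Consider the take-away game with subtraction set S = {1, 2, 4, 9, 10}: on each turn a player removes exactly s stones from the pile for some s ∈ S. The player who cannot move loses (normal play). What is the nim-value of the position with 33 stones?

n :  0  1  2  3  4  5  6  7  8  9 10 11 12 13 14 15 16 17 18 19 20 21 22 23 24 25 26 27 28 29 30 31 32 33
G :  0  1  2  0  1  2  0  1  2  3  4  0  1  2  0  1  2  0  1  2  3  4  0  1  2  0  1  2  0  1  2  3  4  0

0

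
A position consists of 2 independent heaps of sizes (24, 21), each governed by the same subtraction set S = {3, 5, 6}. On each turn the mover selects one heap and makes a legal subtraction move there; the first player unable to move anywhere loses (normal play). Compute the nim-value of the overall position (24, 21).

3

All heaps use S = {3, 5, 6}:
n :  0  1  2  3  4  5  6  7  8  9 10 11 12 13 14 15 16 17 18 19 20 21 22 23 24
G :  0  0  0  1  1  1  2  2  2  0  0  0  1  1  1  2  2  2  0  0  0  1  1  1  2
Heap A: G(24) = 2.
Heap B: G(21) = 1.
Combined Grundy value = 2 ⊕ 1 = 3.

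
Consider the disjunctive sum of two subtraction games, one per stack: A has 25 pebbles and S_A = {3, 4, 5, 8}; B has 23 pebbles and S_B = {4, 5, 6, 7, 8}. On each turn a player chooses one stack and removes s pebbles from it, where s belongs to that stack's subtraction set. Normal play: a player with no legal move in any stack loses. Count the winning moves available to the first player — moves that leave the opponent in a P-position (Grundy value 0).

5

Stack A, S = {3, 4, 5, 8}:
G(0) = 0
G(1) = mex{} = 0
G(2) = mex{} = 0
G(3) = mex{0} = 1
G(4) = mex{0,0} = 1
G(5) = mex{0,0,0} = 1
G(6) = mex{1,0,0} = 2
G(7) = mex{1,1,0} = 2
G(8) = mex{1,1,1,0} = 2
G(9) = mex{2,1,1,0} = 3
G(10) = mex{2,2,1,0} = 3
G(11) = mex{2,2,2,1} = 0
G(12) = mex{3,2,2,1} = 0
G(13) = mex{3,3,2,1} = 0
G(14) = mex{0,3,3,2} = 1
G(15) = mex{0,0,3,2} = 1
G(16) = mex{0,0,0,2} = 1
G(17) = mex{1,0,0,3} = 2
G(18) = mex{1,1,0,3} = 2
G(19) = mex{1,1,1,0} = 2
G(20) = mex{2,1,1,0} = 3
G(21) = mex{2,2,1,0} = 3
G(22) = mex{2,2,2,1} = 0
G(23) = mex{3,2,2,1} = 0
G(24) = mex{3,3,2,1} = 0
G(25) = mex{0,3,3,2} = 1
G_A(25) = 1.
Stack B, S = {4, 5, 6, 7, 8}:
n :  0  1  2  3  4  5  6  7  8  9 10 11 12 13 14 15 16 17 18 19 20 21 22 23
G :  0  0  0  0  1  1  1  1  2  2  2  2  0  0  0  0  1  1  1  1  2  2  2  2
G_B(23) = 2.
Combined Grundy value = 1 ⊕ 2 = 3.
A winning move leaves total XOR = 0, i.e. changes one component's Grundy value g to g ⊕ X where X is the current total.
Stack A: need g' = 1⊕3 = 2. Options: 25−3→G=0, 25−4→G=3, 25−5→G=3, 25−8→G=2. Hits: 1.
Stack B: need g' = 2⊕3 = 1. Options: 23−4→G=1, 23−5→G=1, 23−6→G=1, 23−7→G=1, 23−8→G=0. Hits: 4.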